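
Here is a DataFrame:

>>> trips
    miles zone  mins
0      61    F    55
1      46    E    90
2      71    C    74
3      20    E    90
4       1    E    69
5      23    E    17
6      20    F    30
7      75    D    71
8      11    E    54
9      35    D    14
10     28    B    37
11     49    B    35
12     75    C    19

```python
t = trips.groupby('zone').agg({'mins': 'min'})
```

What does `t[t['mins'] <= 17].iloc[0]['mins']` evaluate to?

14

group by zone, min of mins:
      mins
zone      
B       35
C       19
D       14
E       17
F       30
filter rows where mins <= 17:
      mins
zone      
D       14
E       17
So iloc[0]['mins'] = 14.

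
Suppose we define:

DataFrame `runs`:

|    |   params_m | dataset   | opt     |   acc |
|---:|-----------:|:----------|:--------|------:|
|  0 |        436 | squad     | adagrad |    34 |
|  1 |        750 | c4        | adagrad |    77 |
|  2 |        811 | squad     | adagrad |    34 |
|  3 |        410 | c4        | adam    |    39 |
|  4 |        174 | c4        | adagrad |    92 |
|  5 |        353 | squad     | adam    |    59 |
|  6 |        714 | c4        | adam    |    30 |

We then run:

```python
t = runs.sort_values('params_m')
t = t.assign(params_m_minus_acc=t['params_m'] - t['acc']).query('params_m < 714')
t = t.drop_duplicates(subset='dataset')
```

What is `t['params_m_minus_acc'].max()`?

sort by params_m:
   params_m dataset      opt  acc
4       174      c4  adagrad   92
5       353   squad     adam   59
3       410      c4     adam   39
0       436   squad  adagrad   34
6       714      c4     adam   30
1       750      c4  adagrad   77
2       811   squad  adagrad   34
add column params_m_minus_acc = t['params_m'] - t['acc']:
   params_m dataset      opt  acc  params_m_minus_acc
4       174      c4  adagrad   92                  82
5       353   squad     adam   59                 294
3       410      c4     adam   39                 371
0       436   squad  adagrad   34                 402
6       714      c4     adam   30                 684
1       750      c4  adagrad   77                 673
2       811   squad  adagrad   34                 777
filter rows where params_m < 714:
   params_m dataset      opt  acc  params_m_minus_acc
4       174      c4  adagrad   92                  82
5       353   squad     adam   59                 294
3       410      c4     adam   39                 371
0       436   squad  adagrad   34                 402
drop duplicate dataset (keep=first):
   params_m dataset      opt  acc  params_m_minus_acc
4       174      c4  adagrad   92                  82
5       353   squad     adam   59                 294
Hence 294.

294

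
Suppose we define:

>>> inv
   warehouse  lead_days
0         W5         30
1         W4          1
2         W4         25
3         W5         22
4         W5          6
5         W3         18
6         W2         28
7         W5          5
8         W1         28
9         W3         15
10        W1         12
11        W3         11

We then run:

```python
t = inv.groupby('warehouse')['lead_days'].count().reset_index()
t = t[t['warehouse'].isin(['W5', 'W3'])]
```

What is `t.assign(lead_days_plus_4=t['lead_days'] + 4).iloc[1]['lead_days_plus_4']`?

8

group by warehouse, count of lead_days:
warehouse
W1    2
W2    1
W3    3
W4    2
W5    4
Name: lead_days, dtype: int64
reset_index():
  warehouse  lead_days
0        W1          2
1        W2          1
2        W3          3
3        W4          2
4        W5          4
filter rows where warehouse in ['W5', 'W3']:
  warehouse  lead_days
2        W3          3
4        W5          4
add column lead_days_plus_4 = t['lead_days'] + 4:
  warehouse  lead_days  lead_days_plus_4
2        W3          3                 7
4        W5          4                 8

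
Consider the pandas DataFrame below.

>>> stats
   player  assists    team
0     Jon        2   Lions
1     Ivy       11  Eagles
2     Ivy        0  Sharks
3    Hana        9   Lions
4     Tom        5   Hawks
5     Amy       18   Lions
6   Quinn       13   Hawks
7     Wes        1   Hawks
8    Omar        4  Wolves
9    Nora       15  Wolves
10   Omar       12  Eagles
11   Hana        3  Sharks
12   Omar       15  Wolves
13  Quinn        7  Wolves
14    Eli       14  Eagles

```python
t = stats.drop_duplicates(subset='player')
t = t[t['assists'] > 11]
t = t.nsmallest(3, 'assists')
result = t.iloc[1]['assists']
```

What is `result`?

drop duplicate player (keep=first):
   player  assists    team
0     Jon        2   Lions
1     Ivy       11  Eagles
3    Hana        9   Lions
4     Tom        5   Hawks
5     Amy       18   Lions
6   Quinn       13   Hawks
7     Wes        1   Hawks
8    Omar        4  Wolves
9    Nora       15  Wolves
14    Eli       14  Eagles
filter rows where assists > 11:
   player  assists    team
5     Amy       18   Lions
6   Quinn       13   Hawks
9    Nora       15  Wolves
14    Eli       14  Eagles
take 3 rows with smallest assists:
   player  assists    team
6   Quinn       13   Hawks
14    Eli       14  Eagles
9    Nora       15  Wolves
Finally, value at position 1, column 'assists' = 14.

14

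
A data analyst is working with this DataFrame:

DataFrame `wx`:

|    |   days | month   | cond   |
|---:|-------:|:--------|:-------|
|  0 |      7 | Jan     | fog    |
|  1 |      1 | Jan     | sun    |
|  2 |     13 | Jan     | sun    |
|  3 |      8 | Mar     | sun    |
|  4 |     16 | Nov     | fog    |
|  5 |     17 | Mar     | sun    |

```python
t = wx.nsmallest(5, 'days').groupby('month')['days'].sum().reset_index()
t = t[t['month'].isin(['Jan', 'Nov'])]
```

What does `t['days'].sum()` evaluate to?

37

take 5 rows with smallest days:
   days month cond
1     1   Jan  sun
0     7   Jan  fog
3     8   Mar  sun
2    13   Jan  sun
4    16   Nov  fog
group by month, sum of days:
month
Jan    21
Mar     8
Nov    16
Name: days, dtype: int64
reset_index():
  month  days
0   Jan    21
1   Mar     8
2   Nov    16
filter rows where month in ['Jan', 'Nov']:
  month  days
0   Jan    21
2   Nov    16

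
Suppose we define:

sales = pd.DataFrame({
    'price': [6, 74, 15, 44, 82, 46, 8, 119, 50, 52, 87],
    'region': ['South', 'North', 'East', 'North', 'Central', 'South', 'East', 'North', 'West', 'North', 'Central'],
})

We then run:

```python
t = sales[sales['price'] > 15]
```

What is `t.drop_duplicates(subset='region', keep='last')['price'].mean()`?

58.75

filter rows where price > 15:
    price   region
1      74    North
3      44    North
4      82  Central
5      46    South
7     119    North
8      50     West
9      52    North
10     87  Central
drop duplicate region (keep=last):
    price   region
5      46    South
8      50     West
9      52    North
10     87  Central
Reading off the mean of column 'price', we get 58.75.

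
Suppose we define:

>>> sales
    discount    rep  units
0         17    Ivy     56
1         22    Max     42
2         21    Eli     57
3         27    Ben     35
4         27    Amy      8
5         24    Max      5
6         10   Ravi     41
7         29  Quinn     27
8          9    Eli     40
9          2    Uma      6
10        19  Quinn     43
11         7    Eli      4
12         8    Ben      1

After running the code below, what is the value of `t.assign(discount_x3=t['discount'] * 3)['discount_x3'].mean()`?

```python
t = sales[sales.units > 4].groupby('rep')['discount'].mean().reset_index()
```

filter rows where units > 4:
    discount    rep  units
0         17    Ivy     56
1         22    Max     42
2         21    Eli     57
3         27    Ben     35
4         27    Amy      8
5         24    Max      5
6         10   Ravi     41
7         29  Quinn     27
8          9    Eli     40
9          2    Uma      6
10        19  Quinn     43
group by rep, mean of discount:
rep
Amy      27.0
Ben      27.0
Eli      15.0
Ivy      17.0
Max      23.0
Quinn    24.0
Ravi     10.0
Uma       2.0
Name: discount, dtype: float64
reset_index():
     rep  discount
0    Amy      27.0
1    Ben      27.0
2    Eli      15.0
3    Ivy      17.0
4    Max      23.0
5  Quinn      24.0
6   Ravi      10.0
7    Uma       2.0
add column discount_x3 = t['discount'] * 3:
     rep  discount  discount_x3
0    Amy      27.0         81.0
1    Ben      27.0         81.0
2    Eli      15.0         45.0
3    Ivy      17.0         51.0
4    Max      23.0         69.0
5  Quinn      24.0         72.0
6   Ravi      10.0         30.0
7    Uma       2.0          6.0
Finally, mean of column 'discount_x3' = 54.375.

54.375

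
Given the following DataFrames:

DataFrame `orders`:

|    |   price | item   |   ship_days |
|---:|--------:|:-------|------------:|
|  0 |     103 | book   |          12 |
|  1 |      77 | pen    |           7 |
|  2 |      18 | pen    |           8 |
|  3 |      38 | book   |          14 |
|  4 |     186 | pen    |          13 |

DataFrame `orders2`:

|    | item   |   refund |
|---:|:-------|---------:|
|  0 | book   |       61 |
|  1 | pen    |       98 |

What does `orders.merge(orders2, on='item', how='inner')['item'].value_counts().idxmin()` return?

book

merge on 'item' (how='inner') → 5 rows:
   price  item  ship_days  refund
0    103  book         12      61
1     77   pen          7      98
2     18   pen          8      98
3     38  book         14      61
4    186   pen         13      98
value_counts of item:
item
pen     3
book    2
Name: count, dtype: int64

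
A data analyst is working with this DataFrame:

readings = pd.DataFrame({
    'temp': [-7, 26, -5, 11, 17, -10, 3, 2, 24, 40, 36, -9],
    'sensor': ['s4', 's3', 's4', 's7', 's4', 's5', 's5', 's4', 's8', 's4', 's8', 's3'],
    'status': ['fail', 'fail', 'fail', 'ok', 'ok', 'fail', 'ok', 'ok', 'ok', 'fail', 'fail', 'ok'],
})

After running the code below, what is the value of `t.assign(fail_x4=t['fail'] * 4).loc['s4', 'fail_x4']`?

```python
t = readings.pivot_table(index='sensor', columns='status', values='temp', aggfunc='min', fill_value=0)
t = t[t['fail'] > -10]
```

-28

pivot: rows=sensor, cols=status, min(temp):
status  fail  ok
sensor          
s3        26  -9
s4        -7   2
s5       -10   3
s7         0  11
s8        36  24
filter rows where fail > -10:
status  fail  ok
sensor          
s3        26  -9
s4        -7   2
s7         0  11
s8        36  24
add column fail_x4 = t['fail'] * 4:
status  fail  ok  fail_x4
sensor                   
s3        26  -9      104
s4        -7   2      -28
s7         0  11        0
s8        36  24      144
Reading off the value at row 's4', column 'fail_x4', we get -28.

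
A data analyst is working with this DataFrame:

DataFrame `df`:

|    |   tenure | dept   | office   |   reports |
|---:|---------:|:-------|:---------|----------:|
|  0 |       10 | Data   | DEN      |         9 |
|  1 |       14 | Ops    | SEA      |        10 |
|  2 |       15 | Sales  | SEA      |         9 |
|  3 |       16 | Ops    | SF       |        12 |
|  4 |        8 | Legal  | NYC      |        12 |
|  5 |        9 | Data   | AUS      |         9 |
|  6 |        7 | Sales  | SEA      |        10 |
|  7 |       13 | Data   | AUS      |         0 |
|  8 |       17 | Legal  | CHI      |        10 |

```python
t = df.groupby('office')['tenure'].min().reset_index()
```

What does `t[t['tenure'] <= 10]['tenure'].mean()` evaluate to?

group by office, min of tenure:
office
AUS     9
CHI    17
DEN    10
NYC     8
SEA     7
SF     16
Name: tenure, dtype: int64
reset_index():
  office  tenure
0    AUS       9
1    CHI      17
2    DEN      10
3    NYC       8
4    SEA       7
5     SF      16
filter rows where tenure <= 10:
  office  tenure
0    AUS       9
2    DEN      10
3    NYC       8
4    SEA       7
Then the mean of column 'tenure': 8.5

8.5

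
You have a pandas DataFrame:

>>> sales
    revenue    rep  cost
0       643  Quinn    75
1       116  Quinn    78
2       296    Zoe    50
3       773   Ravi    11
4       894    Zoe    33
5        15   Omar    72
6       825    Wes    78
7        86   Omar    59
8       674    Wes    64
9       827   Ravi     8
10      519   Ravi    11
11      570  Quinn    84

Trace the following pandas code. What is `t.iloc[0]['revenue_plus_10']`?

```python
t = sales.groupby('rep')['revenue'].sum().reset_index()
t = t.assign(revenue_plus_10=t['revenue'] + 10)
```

group by rep, sum of revenue:
rep
Omar      101
Quinn    1329
Ravi     2119
Wes      1499
Zoe      1190
Name: revenue, dtype: int64
reset_index():
     rep  revenue
0   Omar      101
1  Quinn     1329
2   Ravi     2119
3    Wes     1499
4    Zoe     1190
add column revenue_plus_10 = t['revenue'] + 10:
     rep  revenue  revenue_plus_10
0   Omar      101              111
1  Quinn     1329             1339
2   Ravi     2119             2129
3    Wes     1499             1509
4    Zoe     1190             1200

111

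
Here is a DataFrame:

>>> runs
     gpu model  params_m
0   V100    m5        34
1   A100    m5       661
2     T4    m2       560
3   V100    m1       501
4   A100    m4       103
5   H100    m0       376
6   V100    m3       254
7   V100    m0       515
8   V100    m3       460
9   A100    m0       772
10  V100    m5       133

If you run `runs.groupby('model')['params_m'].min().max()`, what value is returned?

group by model, min of params_m:
model
m0    376
m1    501
m2    560
m3    254
m4    103
m5     34
Name: params_m, dtype: int64
Taking the max of the resulting series gives 560.

560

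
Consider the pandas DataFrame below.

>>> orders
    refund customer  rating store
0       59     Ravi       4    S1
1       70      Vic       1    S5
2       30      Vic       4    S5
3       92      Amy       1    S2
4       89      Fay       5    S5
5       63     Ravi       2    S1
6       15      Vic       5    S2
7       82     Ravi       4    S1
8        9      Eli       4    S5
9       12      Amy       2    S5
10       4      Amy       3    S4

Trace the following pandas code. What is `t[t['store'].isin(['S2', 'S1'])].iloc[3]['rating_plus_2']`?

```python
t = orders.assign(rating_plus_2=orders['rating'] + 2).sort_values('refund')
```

add column rating_plus_2 = orders['rating'] + 2:
    refund customer  rating store  rating_plus_2
0       59     Ravi       4    S1              6
1       70      Vic       1    S5              3
2       30      Vic       4    S5              6
3       92      Amy       1    S2              3
4       89      Fay       5    S5              7
5       63     Ravi       2    S1              4
6       15      Vic       5    S2              7
7       82     Ravi       4    S1              6
8        9      Eli       4    S5              6
9       12      Amy       2    S5              4
10       4      Amy       3    S4              5
sort by refund:
    refund customer  rating store  rating_plus_2
10       4      Amy       3    S4              5
8        9      Eli       4    S5              6
9       12      Amy       2    S5              4
6       15      Vic       5    S2              7
2       30      Vic       4    S5              6
0       59     Ravi       4    S1              6
5       63     Ravi       2    S1              4
1       70      Vic       1    S5              3
7       82     Ravi       4    S1              6
4       89      Fay       5    S5              7
3       92      Amy       1    S2              3
filter rows where store in ['S2', 'S1']:
   refund customer  rating store  rating_plus_2
6      15      Vic       5    S2              7
0      59     Ravi       4    S1              6
5      63     Ravi       2    S1              4
7      82     Ravi       4    S1              6
3      92      Amy       1    S2              3
Reading off the value at position 3, column 'rating_plus_2', we get 6.

6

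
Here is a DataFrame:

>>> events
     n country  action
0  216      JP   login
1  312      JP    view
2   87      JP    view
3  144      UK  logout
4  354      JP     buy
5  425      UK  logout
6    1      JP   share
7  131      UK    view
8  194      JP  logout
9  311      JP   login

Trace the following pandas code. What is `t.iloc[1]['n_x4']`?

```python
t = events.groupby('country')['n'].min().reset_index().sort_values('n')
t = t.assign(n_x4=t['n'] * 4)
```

524

group by country, min of n:
country
JP      1
UK    131
Name: n, dtype: int64
reset_index():
  country    n
0      JP    1
1      UK  131
sort by n:
  country    n
0      JP    1
1      UK  131
add column n_x4 = t['n'] * 4:
  country    n  n_x4
0      JP    1     4
1      UK  131   524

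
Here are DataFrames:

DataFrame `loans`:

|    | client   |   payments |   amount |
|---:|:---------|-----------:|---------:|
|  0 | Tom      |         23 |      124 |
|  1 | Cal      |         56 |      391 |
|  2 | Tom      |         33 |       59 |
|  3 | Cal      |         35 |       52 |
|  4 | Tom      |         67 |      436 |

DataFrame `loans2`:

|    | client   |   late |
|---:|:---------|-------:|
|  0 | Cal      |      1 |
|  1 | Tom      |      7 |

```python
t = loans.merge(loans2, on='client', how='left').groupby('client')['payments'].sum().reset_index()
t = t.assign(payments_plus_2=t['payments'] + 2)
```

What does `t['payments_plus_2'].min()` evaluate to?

93

merge on 'client' (how='left') → 5 rows:
  client  payments  amount  late
0    Tom        23     124     7
1    Cal        56     391     1
2    Tom        33      59     7
3    Cal        35      52     1
4    Tom        67     436     7
group by client, sum of payments:
client
Cal     91
Tom    123
Name: payments, dtype: int64
reset_index():
  client  payments
0    Cal        91
1    Tom       123
add column payments_plus_2 = t['payments'] + 2:
  client  payments  payments_plus_2
0    Cal        91               93
1    Tom       123              125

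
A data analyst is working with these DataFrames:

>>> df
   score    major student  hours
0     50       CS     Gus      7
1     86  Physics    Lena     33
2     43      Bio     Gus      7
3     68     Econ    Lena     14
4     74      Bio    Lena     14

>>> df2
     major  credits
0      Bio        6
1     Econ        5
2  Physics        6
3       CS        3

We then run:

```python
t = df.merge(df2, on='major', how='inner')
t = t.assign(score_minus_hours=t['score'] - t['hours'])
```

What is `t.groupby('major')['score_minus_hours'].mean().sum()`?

198.0

merge on 'major' (how='inner') → 5 rows:
   score    major student  hours  credits
0     50       CS     Gus      7        3
1     86  Physics    Lena     33        6
2     43      Bio     Gus      7        6
3     68     Econ    Lena     14        5
4     74      Bio    Lena     14        6
add column score_minus_hours = t['score'] - t['hours']:
   score    major student  hours  credits  score_minus_hours
0     50       CS     Gus      7        3                 43
1     86  Physics    Lena     33        6                 53
2     43      Bio     Gus      7        6                 36
3     68     Econ    Lena     14        5                 54
4     74      Bio    Lena     14        6                 60
group by major, mean of score_minus_hours:
major
Bio        48.0
CS         43.0
Econ       54.0
Physics    53.0
Name: score_minus_hours, dtype: float64
The sum of the resulting series is 198.0.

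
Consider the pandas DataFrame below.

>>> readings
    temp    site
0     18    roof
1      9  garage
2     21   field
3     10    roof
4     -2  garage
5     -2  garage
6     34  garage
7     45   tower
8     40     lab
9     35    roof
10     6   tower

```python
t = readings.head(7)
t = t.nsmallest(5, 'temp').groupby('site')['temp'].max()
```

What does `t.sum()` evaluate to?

27

take first 7 rows:
   temp    site
0    18    roof
1     9  garage
2    21   field
3    10    roof
4    -2  garage
5    -2  garage
6    34  garage
take 5 rows with smallest temp:
   temp    site
4    -2  garage
5    -2  garage
1     9  garage
3    10    roof
0    18    roof
group by site, max of temp:
site
garage     9
roof      18
Name: temp, dtype: int64
Hence 27.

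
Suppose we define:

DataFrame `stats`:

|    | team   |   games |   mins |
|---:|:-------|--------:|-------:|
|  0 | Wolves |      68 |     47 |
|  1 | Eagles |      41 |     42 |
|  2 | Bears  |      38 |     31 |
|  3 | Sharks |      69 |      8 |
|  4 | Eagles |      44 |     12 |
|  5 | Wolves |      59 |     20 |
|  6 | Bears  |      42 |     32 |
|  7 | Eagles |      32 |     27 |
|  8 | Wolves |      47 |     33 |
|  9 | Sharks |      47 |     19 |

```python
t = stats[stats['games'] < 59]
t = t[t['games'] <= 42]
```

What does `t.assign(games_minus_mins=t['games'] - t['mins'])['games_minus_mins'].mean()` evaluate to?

5.25

filter rows where games < 59:
     team  games  mins
1  Eagles     41    42
2   Bears     38    31
4  Eagles     44    12
6   Bears     42    32
7  Eagles     32    27
8  Wolves     47    33
9  Sharks     47    19
filter rows where games <= 42:
     team  games  mins
1  Eagles     41    42
2   Bears     38    31
6   Bears     42    32
7  Eagles     32    27
add column games_minus_mins = t['games'] - t['mins']:
     team  games  mins  games_minus_mins
1  Eagles     41    42                -1
2   Bears     38    31                 7
6   Bears     42    32                10
7  Eagles     32    27                 5
Hence 5.25.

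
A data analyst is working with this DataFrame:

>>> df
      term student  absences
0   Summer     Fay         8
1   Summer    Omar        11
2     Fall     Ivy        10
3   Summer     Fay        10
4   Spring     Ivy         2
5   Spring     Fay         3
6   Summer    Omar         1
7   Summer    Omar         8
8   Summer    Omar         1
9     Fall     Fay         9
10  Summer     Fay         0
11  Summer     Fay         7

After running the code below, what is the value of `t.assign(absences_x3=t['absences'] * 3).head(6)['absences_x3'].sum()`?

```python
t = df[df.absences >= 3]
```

filter rows where absences >= 3:
      term student  absences
0   Summer     Fay         8
1   Summer    Omar        11
2     Fall     Ivy        10
3   Summer     Fay        10
5   Spring     Fay         3
7   Summer    Omar         8
9     Fall     Fay         9
11  Summer     Fay         7
add column absences_x3 = t['absences'] * 3:
      term student  absences  absences_x3
0   Summer     Fay         8           24
1   Summer    Omar        11           33
2     Fall     Ivy        10           30
3   Summer     Fay        10           30
5   Spring     Fay         3            9
7   Summer    Omar         8           24
9     Fall     Fay         9           27
11  Summer     Fay         7           21
take first 6 rows:
     term student  absences  absences_x3
0  Summer     Fay         8           24
1  Summer    Omar        11           33
2    Fall     Ivy        10           30
3  Summer     Fay        10           30
5  Spring     Fay         3            9
7  Summer    Omar         8           24
Then the sum of column 'absences_x3': 150

150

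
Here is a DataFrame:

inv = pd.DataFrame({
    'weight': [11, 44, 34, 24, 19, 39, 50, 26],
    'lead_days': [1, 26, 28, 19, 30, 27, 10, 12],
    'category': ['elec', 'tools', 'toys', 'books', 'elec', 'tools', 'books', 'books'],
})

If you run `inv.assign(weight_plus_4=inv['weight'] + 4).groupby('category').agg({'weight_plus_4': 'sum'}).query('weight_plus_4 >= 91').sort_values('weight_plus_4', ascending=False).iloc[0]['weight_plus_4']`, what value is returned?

add column weight_plus_4 = inv['weight'] + 4:
   weight  lead_days category  weight_plus_4
0      11          1     elec             15
1      44         26    tools             48
2      34         28     toys             38
3      24         19    books             28
4      19         30     elec             23
5      39         27    tools             43
6      50         10    books             54
7      26         12    books             30
group by category, sum of weight_plus_4:
          weight_plus_4
category               
books               112
elec                 38
tools                91
toys                 38
filter rows where weight_plus_4 >= 91:
          weight_plus_4
category               
books               112
tools                91
sort by weight_plus_4 descending:
          weight_plus_4
category               
books               112
tools                91
So iloc[0]['weight_plus_4'] = 112.

112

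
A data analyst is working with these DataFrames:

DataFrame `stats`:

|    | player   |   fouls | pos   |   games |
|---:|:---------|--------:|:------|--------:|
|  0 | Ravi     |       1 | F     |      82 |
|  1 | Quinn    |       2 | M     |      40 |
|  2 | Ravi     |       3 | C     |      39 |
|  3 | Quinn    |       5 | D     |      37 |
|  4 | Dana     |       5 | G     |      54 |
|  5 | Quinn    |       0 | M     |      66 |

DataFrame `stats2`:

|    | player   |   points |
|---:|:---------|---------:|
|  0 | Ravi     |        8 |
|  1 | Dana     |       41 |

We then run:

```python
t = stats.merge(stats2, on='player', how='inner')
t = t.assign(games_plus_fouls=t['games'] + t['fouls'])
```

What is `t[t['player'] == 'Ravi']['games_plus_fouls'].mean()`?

merge on 'player' (how='inner') → 3 rows:
  player  fouls pos  games  points
0   Ravi      1   F     82       8
1   Ravi      3   C     39       8
2   Dana      5   G     54      41
add column games_plus_fouls = t['games'] + t['fouls']:
  player  fouls pos  games  points  games_plus_fouls
0   Ravi      1   F     82       8                83
1   Ravi      3   C     39       8                42
2   Dana      5   G     54      41                59
filter rows where player == 'Ravi':
  player  fouls pos  games  points  games_plus_fouls
0   Ravi      1   F     82       8                83
1   Ravi      3   C     39       8                42

62.5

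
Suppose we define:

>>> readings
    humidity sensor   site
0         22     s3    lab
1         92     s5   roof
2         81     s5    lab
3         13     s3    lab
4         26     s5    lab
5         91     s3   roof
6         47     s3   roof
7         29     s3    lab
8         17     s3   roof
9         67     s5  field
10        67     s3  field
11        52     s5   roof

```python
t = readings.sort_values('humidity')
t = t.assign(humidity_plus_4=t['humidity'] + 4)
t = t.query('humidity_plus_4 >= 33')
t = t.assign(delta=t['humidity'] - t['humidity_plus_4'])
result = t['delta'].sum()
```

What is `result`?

-32

sort by humidity:
    humidity sensor   site
3         13     s3    lab
8         17     s3   roof
0         22     s3    lab
4         26     s5    lab
7         29     s3    lab
6         47     s3   roof
11        52     s5   roof
9         67     s5  field
10        67     s3  field
2         81     s5    lab
5         91     s3   roof
1         92     s5   roof
add column humidity_plus_4 = t['humidity'] + 4:
    humidity sensor   site  humidity_plus_4
3         13     s3    lab               17
8         17     s3   roof               21
0         22     s3    lab               26
4         26     s5    lab               30
7         29     s3    lab               33
6         47     s3   roof               51
11        52     s5   roof               56
9         67     s5  field               71
10        67     s3  field               71
2         81     s5    lab               85
5         91     s3   roof               95
1         92     s5   roof               96
filter rows where humidity_plus_4 >= 33:
    humidity sensor   site  humidity_plus_4
7         29     s3    lab               33
6         47     s3   roof               51
11        52     s5   roof               56
9         67     s5  field               71
10        67     s3  field               71
2         81     s5    lab               85
5         91     s3   roof               95
1         92     s5   roof               96
add column delta = t['humidity'] - t['humidity_plus_4']:
    humidity sensor   site  humidity_plus_4  delta
7         29     s3    lab               33     -4
6         47     s3   roof               51     -4
11        52     s5   roof               56     -4
9         67     s5  field               71     -4
10        67     s3  field               71     -4
2         81     s5    lab               85     -4
5         91     s3   roof               95     -4
1         92     s5   roof               96     -4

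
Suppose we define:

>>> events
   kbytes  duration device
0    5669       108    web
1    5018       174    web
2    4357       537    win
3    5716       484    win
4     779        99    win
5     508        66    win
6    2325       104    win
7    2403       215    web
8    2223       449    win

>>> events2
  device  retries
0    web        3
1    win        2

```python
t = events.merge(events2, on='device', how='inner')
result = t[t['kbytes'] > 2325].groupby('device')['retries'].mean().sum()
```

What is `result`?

5.0

merge on 'device' (how='inner') → 9 rows:
   kbytes  duration device  retries
0    5669       108    web        3
1    5018       174    web        3
2    4357       537    win        2
3    5716       484    win        2
4     779        99    win        2
5     508        66    win        2
6    2325       104    win        2
7    2403       215    web        3
8    2223       449    win        2
filter rows where kbytes > 2325:
   kbytes  duration device  retries
0    5669       108    web        3
1    5018       174    web        3
2    4357       537    win        2
3    5716       484    win        2
7    2403       215    web        3
group by device, mean of retries:
device
web    3.0
win    2.0
Name: retries, dtype: float64
So sum() = 5.0.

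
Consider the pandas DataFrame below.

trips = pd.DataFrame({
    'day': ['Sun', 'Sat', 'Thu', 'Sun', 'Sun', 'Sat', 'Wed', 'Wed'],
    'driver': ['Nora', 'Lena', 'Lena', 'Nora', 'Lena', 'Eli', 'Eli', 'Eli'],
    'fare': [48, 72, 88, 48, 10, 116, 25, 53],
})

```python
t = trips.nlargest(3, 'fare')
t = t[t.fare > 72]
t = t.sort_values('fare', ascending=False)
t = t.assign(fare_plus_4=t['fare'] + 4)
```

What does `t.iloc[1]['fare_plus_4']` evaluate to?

92

take 3 rows with largest fare:
   day driver  fare
5  Sat    Eli   116
2  Thu   Lena    88
1  Sat   Lena    72
filter rows where fare > 72:
   day driver  fare
5  Sat    Eli   116
2  Thu   Lena    88
sort by fare descending:
   day driver  fare
5  Sat    Eli   116
2  Thu   Lena    88
add column fare_plus_4 = t['fare'] + 4:
   day driver  fare  fare_plus_4
5  Sat    Eli   116          120
2  Thu   Lena    88           92
Hence 92.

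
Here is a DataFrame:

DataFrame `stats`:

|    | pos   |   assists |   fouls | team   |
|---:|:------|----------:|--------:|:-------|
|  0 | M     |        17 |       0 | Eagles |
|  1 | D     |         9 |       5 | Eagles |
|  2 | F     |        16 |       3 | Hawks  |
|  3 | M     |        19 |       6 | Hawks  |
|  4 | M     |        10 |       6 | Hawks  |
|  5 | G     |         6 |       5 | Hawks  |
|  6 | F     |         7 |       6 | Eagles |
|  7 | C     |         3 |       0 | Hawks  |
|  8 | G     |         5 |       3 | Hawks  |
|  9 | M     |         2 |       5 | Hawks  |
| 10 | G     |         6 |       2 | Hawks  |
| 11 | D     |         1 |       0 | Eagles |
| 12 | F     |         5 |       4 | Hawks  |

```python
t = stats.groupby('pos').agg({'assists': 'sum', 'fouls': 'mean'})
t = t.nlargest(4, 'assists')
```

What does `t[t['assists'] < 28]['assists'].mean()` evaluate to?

group by pos: sum(assists), mean(fouls):
     assists     fouls
pos                   
C          3  0.000000
D         10  2.500000
F         28  4.333333
G         17  3.333333
M         48  4.250000
take 4 rows with largest assists:
     assists     fouls
pos                   
M         48  4.250000
F         28  4.333333
G         17  3.333333
D         10  2.500000
filter rows where assists < 28:
     assists     fouls
pos                   
G         17  3.333333
D         10  2.500000

13.5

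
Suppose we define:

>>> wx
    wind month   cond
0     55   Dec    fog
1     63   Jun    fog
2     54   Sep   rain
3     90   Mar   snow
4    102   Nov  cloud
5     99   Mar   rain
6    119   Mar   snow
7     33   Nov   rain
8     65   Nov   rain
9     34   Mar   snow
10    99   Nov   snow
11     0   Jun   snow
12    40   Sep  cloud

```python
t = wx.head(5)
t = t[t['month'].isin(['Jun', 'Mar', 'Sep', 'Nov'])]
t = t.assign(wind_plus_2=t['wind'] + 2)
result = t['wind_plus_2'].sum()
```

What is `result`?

take first 5 rows:
   wind month   cond
0    55   Dec    fog
1    63   Jun    fog
2    54   Sep   rain
3    90   Mar   snow
4   102   Nov  cloud
filter rows where month in ['Jun', 'Mar', 'Sep', 'Nov']:
   wind month   cond
1    63   Jun    fog
2    54   Sep   rain
3    90   Mar   snow
4   102   Nov  cloud
add column wind_plus_2 = t['wind'] + 2:
   wind month   cond  wind_plus_2
1    63   Jun    fog           65
2    54   Sep   rain           56
3    90   Mar   snow           92
4   102   Nov  cloud          104
Then the sum of column 'wind_plus_2': 317

317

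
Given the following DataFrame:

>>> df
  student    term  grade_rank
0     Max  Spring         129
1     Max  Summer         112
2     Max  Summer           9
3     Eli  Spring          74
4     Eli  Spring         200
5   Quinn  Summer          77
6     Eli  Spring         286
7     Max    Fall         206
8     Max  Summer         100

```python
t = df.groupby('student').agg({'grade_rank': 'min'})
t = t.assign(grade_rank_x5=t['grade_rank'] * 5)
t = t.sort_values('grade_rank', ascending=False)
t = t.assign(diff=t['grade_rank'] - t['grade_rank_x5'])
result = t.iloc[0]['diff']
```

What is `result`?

group by student, min of grade_rank:
         grade_rank
student            
Eli              74
Max               9
Quinn            77
add column grade_rank_x5 = t['grade_rank'] * 5:
         grade_rank  grade_rank_x5
student                           
Eli              74            370
Max               9             45
Quinn            77            385
sort by grade_rank descending:
         grade_rank  grade_rank_x5
student                           
Quinn            77            385
Eli              74            370
Max               9             45
add column diff = t['grade_rank'] - t['grade_rank_x5']:
         grade_rank  grade_rank_x5  diff
student                                 
Quinn            77            385  -308
Eli              74            370  -296
Max               9             45   -36
Hence -308.

-308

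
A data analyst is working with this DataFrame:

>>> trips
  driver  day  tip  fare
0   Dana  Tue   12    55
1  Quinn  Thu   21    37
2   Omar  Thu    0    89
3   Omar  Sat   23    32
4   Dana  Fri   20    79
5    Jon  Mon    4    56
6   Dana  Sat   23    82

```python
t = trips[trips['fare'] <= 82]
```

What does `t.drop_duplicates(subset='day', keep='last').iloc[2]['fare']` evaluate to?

79

filter rows where fare <= 82:
  driver  day  tip  fare
0   Dana  Tue   12    55
1  Quinn  Thu   21    37
3   Omar  Sat   23    32
4   Dana  Fri   20    79
5    Jon  Mon    4    56
6   Dana  Sat   23    82
drop duplicate day (keep=last):
  driver  day  tip  fare
0   Dana  Tue   12    55
1  Quinn  Thu   21    37
4   Dana  Fri   20    79
5    Jon  Mon    4    56
6   Dana  Sat   23    82
Then the value at position 2, column 'fare': 79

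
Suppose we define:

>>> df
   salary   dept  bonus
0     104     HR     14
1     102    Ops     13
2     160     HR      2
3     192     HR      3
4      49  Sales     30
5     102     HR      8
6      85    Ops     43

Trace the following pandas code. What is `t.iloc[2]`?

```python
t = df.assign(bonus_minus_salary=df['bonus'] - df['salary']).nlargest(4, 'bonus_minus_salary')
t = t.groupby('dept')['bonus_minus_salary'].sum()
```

add column bonus_minus_salary = df['bonus'] - df['salary']:
   salary   dept  bonus  bonus_minus_salary
0     104     HR     14                 -90
1     102    Ops     13                 -89
2     160     HR      2                -158
3     192     HR      3                -189
4      49  Sales     30                 -19
5     102     HR      8                 -94
6      85    Ops     43                 -42
take 4 rows with largest bonus_minus_salary:
   salary   dept  bonus  bonus_minus_salary
4      49  Sales     30                 -19
6      85    Ops     43                 -42
1     102    Ops     13                 -89
0     104     HR     14                 -90
group by dept, sum of bonus_minus_salary:
dept
HR       -90
Ops     -131
Sales    -19
Name: bonus_minus_salary, dtype: int64
Then the value at position 2: -19

-19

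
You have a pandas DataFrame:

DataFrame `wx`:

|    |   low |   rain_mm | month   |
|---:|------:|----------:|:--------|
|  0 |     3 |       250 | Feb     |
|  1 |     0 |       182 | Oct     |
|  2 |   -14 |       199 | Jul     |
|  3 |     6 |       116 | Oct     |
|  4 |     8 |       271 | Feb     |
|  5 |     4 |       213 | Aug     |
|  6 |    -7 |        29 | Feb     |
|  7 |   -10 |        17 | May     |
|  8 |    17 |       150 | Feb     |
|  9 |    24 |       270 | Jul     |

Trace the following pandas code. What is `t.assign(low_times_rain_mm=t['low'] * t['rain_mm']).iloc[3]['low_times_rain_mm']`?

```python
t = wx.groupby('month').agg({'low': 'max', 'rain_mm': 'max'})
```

group by month: max(low), max(rain_mm):
       low  rain_mm
month              
Aug      4      213
Feb     17      271
Jul     24      270
May    -10       17
Oct      6      182
add column low_times_rain_mm = t['low'] * t['rain_mm']:
       low  rain_mm  low_times_rain_mm
month                                 
Aug      4      213                852
Feb     17      271               4607
Jul     24      270               6480
May    -10       17               -170
Oct      6      182               1092
So iloc[3]['low_times_rain_mm'] = -170.

-170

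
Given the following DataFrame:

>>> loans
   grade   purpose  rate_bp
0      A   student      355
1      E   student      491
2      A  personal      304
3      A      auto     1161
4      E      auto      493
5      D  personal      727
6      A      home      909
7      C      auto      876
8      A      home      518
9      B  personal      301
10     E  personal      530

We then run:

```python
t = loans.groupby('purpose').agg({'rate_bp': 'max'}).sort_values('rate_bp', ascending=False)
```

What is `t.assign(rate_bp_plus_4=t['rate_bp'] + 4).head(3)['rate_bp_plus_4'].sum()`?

2809

group by purpose, max of rate_bp:
          rate_bp
purpose          
auto         1161
home          909
personal      727
student       491
sort by rate_bp descending:
          rate_bp
purpose          
auto         1161
home          909
personal      727
student       491
add column rate_bp_plus_4 = t['rate_bp'] + 4:
          rate_bp  rate_bp_plus_4
purpose                          
auto         1161            1165
home          909             913
personal      727             731
student       491             495
take first 3 rows:
          rate_bp  rate_bp_plus_4
purpose                          
auto         1161            1165
home          909             913
personal      727             731
So sum() = 2809.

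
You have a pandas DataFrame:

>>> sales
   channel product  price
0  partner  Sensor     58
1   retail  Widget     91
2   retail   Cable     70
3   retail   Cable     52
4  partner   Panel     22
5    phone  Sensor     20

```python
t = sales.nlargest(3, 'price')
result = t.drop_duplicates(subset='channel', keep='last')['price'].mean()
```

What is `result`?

64.0

take 3 rows with largest price:
   channel product  price
1   retail  Widget     91
2   retail   Cable     70
0  partner  Sensor     58
drop duplicate channel (keep=last):
   channel product  price
2   retail   Cable     70
0  partner  Sensor     58
Hence 64.0.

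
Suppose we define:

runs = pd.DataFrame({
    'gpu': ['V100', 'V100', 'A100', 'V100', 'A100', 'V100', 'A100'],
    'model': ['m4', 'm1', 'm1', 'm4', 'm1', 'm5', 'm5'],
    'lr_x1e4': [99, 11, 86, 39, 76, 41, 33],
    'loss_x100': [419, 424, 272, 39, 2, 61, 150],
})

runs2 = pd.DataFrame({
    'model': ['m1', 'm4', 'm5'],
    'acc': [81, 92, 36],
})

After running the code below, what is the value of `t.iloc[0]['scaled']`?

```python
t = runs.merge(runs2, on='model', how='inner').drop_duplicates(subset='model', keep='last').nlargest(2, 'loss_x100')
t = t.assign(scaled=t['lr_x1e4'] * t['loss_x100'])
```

merge on 'model' (how='inner') → 7 rows:
    gpu model  lr_x1e4  loss_x100  acc
0  V100    m4       99        419   92
1  V100    m1       11        424   81
2  A100    m1       86        272   81
3  V100    m4       39         39   92
4  A100    m1       76          2   81
5  V100    m5       41         61   36
6  A100    m5       33        150   36
drop duplicate model (keep=last):
    gpu model  lr_x1e4  loss_x100  acc
3  V100    m4       39         39   92
4  A100    m1       76          2   81
6  A100    m5       33        150   36
take 2 rows with largest loss_x100:
    gpu model  lr_x1e4  loss_x100  acc
6  A100    m5       33        150   36
3  V100    m4       39         39   92
add column scaled = t['lr_x1e4'] * t['loss_x100']:
    gpu model  lr_x1e4  loss_x100  acc  scaled
6  A100    m5       33        150   36    4950
3  V100    m4       39         39   92    1521
Taking the value at position 0, column 'scaled' gives 4950.

4950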